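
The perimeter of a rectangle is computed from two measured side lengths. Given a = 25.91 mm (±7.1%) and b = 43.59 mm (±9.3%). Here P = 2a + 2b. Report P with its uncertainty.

139.0 ± 8.90 mm

P is a linear combination, so absolute uncertainties add in quadrature:
  (2·δa)² = 13.5;  (2·δb)² = 65.7
δP = √(79.3) = 8.90 mm
P = 139.0 mm.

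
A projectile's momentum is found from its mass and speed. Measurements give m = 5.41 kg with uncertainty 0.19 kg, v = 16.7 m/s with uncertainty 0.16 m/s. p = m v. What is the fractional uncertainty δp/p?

Since p is a product/quotient, work with relative uncertainties:
  (1·δm/m)² = (1×0.0351)² = 0.00123;  (1·δv/v)² = (1×0.00958)² = 9.18e-05
δp/p = √(0.00133) = 0.0364

0.0364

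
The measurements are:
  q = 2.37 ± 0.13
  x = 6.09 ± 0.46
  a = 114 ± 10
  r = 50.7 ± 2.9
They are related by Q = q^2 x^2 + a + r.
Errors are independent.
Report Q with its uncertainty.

373 ± 40.3

Let p = q^2·x^2 = 208. δp/p = √((2·δq/q)² + (2·δx/x)²) = √(0.0120 + 0.0228) = 0.187, so δp = 38.9.
Q = p + a + r: δQ = √(δp² + δa² + δr²) = √(1510 + 100 + 8.41) = 40.3
Q = 373.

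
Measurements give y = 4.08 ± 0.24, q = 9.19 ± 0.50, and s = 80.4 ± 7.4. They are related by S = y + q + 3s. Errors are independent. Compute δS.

22.2

Sums and differences: (δS)² = Σ (cᵢ δxᵢ)².
  (δy)² = 0.0576;  (δq)² = 0.250;  (3·δs)² = 493
δS = √(493) = 22.2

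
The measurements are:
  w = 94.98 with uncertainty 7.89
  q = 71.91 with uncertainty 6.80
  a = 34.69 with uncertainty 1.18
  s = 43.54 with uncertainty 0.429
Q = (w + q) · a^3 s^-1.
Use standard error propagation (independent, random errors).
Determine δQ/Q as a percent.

Let u = w + q = 166.9. δu = √(δw² + δq²) = √(62.3 + 46.2) = 10.4, so δu/u = 0.0624.
Q is then a monomial in u, a, s:
δQ/Q = √((δu/u)² + (3·δa/a)² + (-1·δs/s)²) = √(0.00390 + 0.0104 + 9.71e-05) = 0.120

12.0%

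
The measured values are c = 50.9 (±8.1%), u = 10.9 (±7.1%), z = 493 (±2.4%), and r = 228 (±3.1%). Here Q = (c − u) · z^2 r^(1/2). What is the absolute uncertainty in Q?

1.71e+07

Let w = c − u = 40.0. δw = √(δc² + δu²) = √(17.0 + 0.599) = 4.19, so δw/w = 0.105.
Q is then a monomial in w, z, r:
δQ/Q = √((δw/w)² + (2·δz/z)² + (½·δr/r)²) = √(0.0110 + 0.00230 + 0.000240) = 0.116
Q = 1.47e+08, so δQ = 0.116 × 1.47e+08 = 1.71e+07.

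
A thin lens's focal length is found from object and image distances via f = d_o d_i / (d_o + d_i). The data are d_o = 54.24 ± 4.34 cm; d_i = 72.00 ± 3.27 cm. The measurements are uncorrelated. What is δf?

1.54 cm

∂f/∂d_o = (d_i/(d_o+d_i))² = 0.325;  ∂f/∂d_i = (d_o/(d_o+d_i))² = 0.185
δf = √((∂f/∂d_o · δd_o)² + (∂f/∂d_i · δd_i)²) = √(1.99 + 0.364) = 1.54 cm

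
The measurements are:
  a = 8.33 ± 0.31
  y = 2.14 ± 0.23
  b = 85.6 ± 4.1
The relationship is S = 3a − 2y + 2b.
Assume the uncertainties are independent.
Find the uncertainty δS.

For a sum/difference, combine absolute errors in quadrature:
  (3·δa)² = 0.865;  (2·δy)² = 0.212;  (2·δb)² = 67.2
δS = √(68.3) = 8.27

8.27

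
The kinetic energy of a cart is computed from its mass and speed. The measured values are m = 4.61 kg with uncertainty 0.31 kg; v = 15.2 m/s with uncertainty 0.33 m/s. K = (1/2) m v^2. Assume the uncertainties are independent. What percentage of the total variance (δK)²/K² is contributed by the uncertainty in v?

29.4%

(δK/K)² = (1·δm/m)² + (2·δv/v)²
  m term: (1×0.0672)² = 0.00452
  v term: (2×0.0217)² = 0.00189
Total = 0.00641. Share from v = 0.00189/0.00641 = 0.294.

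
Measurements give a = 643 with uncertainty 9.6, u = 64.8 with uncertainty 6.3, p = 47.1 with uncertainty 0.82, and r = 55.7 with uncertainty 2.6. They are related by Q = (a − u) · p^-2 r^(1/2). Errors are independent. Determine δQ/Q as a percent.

Let w = a − u = 578. δw = √(δa² + δu²) = √(92.2 + 39.7) = 11.5, so δw/w = 0.0199.
Q is then a monomial in w, p, r:
δQ/Q = √((δw/w)² + (-2·δp/p)² + (½·δr/r)²) = √(0.000394 + 0.00121 + 0.000545) = 0.0464

4.64%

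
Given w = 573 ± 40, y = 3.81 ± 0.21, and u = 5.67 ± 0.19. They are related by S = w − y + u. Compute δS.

Sums and differences: (δS)² = Σ (cᵢ δxᵢ)².
  (δw)² = 1600;  (δy)² = 0.0441;  (δu)² = 0.0361
δS = √(1600) = 40.0

40.0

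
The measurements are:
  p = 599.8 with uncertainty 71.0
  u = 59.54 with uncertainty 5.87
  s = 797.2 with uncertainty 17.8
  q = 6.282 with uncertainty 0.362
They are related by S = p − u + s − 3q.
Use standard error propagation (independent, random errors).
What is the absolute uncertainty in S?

73.4

Each term contributes (cᵢ δxᵢ)² to (δS)²:
  (δp)² = 5040;  (δu)² = 34.5;  (δs)² = 317;  (3·δq)² = 1.18
δS = √(5390) = 73.4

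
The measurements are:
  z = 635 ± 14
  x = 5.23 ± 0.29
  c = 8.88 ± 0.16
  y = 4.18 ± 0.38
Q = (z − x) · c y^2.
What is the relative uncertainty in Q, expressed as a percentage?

Let u = z − x = 630. δu = √(δz² + δx²) = √(196 + 0.0841) = 14.0, so δu/u = 0.0222.
Q is then a monomial in u, c, y:
δQ/Q = √((δu/u)² + (1·δc/c)² + (2·δy/y)²) = √(0.000494 + 0.000325 + 0.0331) = 0.184

18.4%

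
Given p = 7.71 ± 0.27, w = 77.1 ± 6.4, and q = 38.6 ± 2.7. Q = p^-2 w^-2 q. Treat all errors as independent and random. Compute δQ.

2.11e-05

Relative error in a monomial: (δQ/Q)² = Σ (nᵢ · δxᵢ/xᵢ)².
  (-2·δp/p)² = (-2×0.0350)² = 0.00491;  (-2·δw/w)² = (-2×0.0830)² = 0.0276;  (1·δq/q)² = (1×0.0699)² = 0.00489
δQ/Q = √(0.0374) = 0.193
Q = 0.000109, so δQ = 0.193 × 0.000109 = 2.11e-05.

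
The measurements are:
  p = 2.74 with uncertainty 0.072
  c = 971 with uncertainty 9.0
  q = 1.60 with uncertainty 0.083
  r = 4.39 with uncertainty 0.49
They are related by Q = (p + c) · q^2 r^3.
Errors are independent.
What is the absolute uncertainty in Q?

Let u = p + c = 974. δu = √(δp² + δc²) = √(0.00518 + 81.0) = 9.00, so δu/u = 0.00924.
Q is then a monomial in u, q, r:
δQ/Q = √((δu/u)² + (2·δq/q)² + (3·δr/r)²) = √(8.54e-05 + 0.0108 + 0.112) = 0.351
Q = 2.11e+05, so δQ = 0.351 × 2.11e+05 = 74000.

74000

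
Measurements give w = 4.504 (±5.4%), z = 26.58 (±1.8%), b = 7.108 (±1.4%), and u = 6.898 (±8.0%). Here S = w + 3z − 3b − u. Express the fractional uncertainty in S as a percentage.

2.83%

For a sum/difference, combine absolute errors in quadrature:
  (δw)² = 0.0592;  (3·δz)² = 2.06;  (3·δb)² = 0.0891;  (δu)² = 0.305
δS = √(2.51) = 1.59
S = 56.02, so δS/S = 1.59/56.02 = 0.0283.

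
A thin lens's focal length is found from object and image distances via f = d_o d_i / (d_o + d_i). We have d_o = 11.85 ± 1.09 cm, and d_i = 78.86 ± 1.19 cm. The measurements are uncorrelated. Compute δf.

0.824 cm

∂f/∂d_o = (d_i/(d_o+d_i))² = 0.756;  ∂f/∂d_i = (d_o/(d_o+d_i))² = 0.0171
δf = √((∂f/∂d_o · δd_o)² + (∂f/∂d_i · δd_i)²) = √(0.679 + 0.000412) = 0.824 cm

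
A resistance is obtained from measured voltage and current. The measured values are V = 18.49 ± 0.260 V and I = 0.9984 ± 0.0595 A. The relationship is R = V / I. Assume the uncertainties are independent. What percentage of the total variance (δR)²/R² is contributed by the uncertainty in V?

5.27%

(δR/R)² = (1·δV/V)² + (-1·δI/I)²
  V term: (1×0.0141)² = 0.000198
  I term: (-1×0.0596)² = 0.00355
Total = 0.00375. Share from V = 0.000198/0.00375 = 0.0527.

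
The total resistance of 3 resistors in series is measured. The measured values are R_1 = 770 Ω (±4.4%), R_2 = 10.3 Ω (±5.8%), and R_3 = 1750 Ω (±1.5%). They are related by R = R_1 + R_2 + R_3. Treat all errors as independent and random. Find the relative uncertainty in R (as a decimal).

Sums and differences: (δR)² = Σ (cᵢ δxᵢ)².
  (δR_1)² = 1150;  (δR_2)² = 0.357;  (δR_3)² = 689
δR = √(1840) = 42.9 Ω
R = 2530 Ω, so δR/R = 42.9/2530 = 0.0169.

0.0169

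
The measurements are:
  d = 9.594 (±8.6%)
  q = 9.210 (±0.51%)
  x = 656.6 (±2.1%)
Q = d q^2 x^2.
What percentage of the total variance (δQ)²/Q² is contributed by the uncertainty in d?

(δQ/Q)² = (1·δd/d)² + (2·δq/q)² + (2·δx/x)²
  d term: (1×0.0860)² = 0.00740
  q term: (2×0.00510)² = 0.000104
  x term: (2×0.0210)² = 0.00176
Total = 0.00926. Share from d = 0.00740/0.00926 = 0.798.

79.8%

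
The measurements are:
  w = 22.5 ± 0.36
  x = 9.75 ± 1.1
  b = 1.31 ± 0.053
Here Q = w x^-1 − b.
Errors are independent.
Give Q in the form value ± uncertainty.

0.998 ± 0.268

Let p = w·x^-1 = 2.31. δp/p = √((1·δw/w)² + (-1·δx/x)²) = √(0.000256 + 0.0127) = 0.114, so δp = 0.263.
Q = p − b: δQ = √(δp² + δb²) = √(0.0691 + 0.00281) = 0.268
Q = 0.998.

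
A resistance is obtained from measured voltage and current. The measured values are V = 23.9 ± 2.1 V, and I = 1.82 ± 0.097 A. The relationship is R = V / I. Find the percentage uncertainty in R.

R is a product of powers, so relative uncertainties combine in quadrature:
  (1·δV/V)² = (1×0.0879)² = 0.00772;  (-1·δI/I)² = (-1×0.0533)² = 0.00284
δR/R = √(0.0106) = 0.103

10.3%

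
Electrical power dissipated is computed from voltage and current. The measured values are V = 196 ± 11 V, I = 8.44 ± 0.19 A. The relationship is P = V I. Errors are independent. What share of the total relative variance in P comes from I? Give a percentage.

13.9%

(δP/P)² = (1·δV/V)² + (1·δI/I)²
  V term: (1×0.0561)² = 0.00315
  I term: (1×0.0225)² = 0.000507
Total = 0.00366. Share from I = 0.000507/0.00366 = 0.139.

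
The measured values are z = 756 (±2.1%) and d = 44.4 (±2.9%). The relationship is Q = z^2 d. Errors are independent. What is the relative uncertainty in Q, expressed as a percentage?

Each factor contributes (exponent × relative error)² to (δQ/Q)²:
  (2·δz/z)² = (2×0.0210)² = 0.00176;  (1·δd/d)² = (1×0.0290)² = 0.000841
δQ/Q = √(0.00261) = 0.0510

5.10%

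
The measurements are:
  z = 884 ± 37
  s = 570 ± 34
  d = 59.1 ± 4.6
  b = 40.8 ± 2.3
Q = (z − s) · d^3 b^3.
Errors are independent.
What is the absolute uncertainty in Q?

1.45e+12

Let u = z − s = 314. δu = √(δz² + δs²) = √(1370 + 1160) = 50.2, so δu/u = 0.160.
Q is then a monomial in u, d, b:
δQ/Q = √((δu/u)² + (3·δd/d)² + (3·δb/b)²) = √(0.0256 + 0.0545 + 0.0286) = 0.330
Q = 4.4e+12, so δQ = 0.330 × 4.4e+12 = 1.45e+12.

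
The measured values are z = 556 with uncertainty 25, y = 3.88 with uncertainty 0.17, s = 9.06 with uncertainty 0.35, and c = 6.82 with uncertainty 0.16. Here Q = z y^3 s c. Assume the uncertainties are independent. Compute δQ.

2.93e+05

Since Q is a product/quotient, work with relative uncertainties:
  (1·δz/z)² = (1×0.0450)² = 0.00202;  (3·δy/y)² = (3×0.0438)² = 0.0173;  (1·δs/s)² = (1×0.0386)² = 0.00149;  (1·δc/c)² = (1×0.0235)² = 0.000550
δQ/Q = √(0.0213) = 0.146
Q = 2.01e+06, so δQ = 0.146 × 2.01e+06 = 2.93e+05.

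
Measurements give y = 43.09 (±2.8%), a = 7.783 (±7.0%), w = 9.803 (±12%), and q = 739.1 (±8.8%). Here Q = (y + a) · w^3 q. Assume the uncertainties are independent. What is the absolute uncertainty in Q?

Let u = y + a = 50.87. δu = √(δy² + δa²) = √(1.46 + 0.297) = 1.32, so δu/u = 0.0260.
Q is then a monomial in u, w, q:
δQ/Q = √((δu/u)² + (3·δw/w)² + (1·δq/q)²) = √(0.000677 + 0.130 + 0.00774) = 0.372
Q = 3.542e+07, so δQ = 0.372 × 3.542e+07 = 1.32e+07.

1.32e+07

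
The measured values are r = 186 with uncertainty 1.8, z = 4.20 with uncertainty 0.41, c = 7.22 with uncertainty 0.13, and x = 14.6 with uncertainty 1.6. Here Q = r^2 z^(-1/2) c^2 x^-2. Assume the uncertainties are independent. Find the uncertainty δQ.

942

Q is a product of powers, so relative uncertainties combine in quadrature:
  (2·δr/r)² = (2×0.00968)² = 0.000375;  (−½·δz/z)² = (-0.5×0.0976)² = 0.00238;  (2·δc/c)² = (2×0.0180)² = 0.00130;  (-2·δx/x)² = (-2×0.110)² = 0.0480
δQ/Q = √(0.0521) = 0.228
Q = 4130, so δQ = 0.228 × 4130 = 942.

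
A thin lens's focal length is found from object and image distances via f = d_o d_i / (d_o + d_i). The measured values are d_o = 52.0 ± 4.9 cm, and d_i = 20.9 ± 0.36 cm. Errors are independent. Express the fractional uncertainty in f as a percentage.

2.97%

∂f/∂d_o = (d_i/(d_o+d_i))² = 0.0822;  ∂f/∂d_i = (d_o/(d_o+d_i))² = 0.509
δf = √((∂f/∂d_o · δd_o)² + (∂f/∂d_i · δd_i)²) = √(0.162 + 0.0336) = 0.442 cm
f = 14.9 cm, so δf/f = 0.442/14.9 = 0.0297.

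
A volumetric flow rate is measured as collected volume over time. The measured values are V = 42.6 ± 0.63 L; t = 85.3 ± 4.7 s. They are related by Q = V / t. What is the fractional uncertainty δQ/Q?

0.0570

Q is a product of powers, so relative uncertainties combine in quadrature:
  (1·δV/V)² = (1×0.0148)² = 0.000219;  (-1·δt/t)² = (-1×0.0551)² = 0.00304
δQ/Q = √(0.00325) = 0.0570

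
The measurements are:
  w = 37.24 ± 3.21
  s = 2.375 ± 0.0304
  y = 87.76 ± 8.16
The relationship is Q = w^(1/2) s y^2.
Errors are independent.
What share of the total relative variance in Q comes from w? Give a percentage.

5.07%

(δQ/Q)² = (½·δw/w)² + (1·δs/s)² + (2·δy/y)²
  w term: (0.5×0.0862)² = 0.00186
  s term: (1×0.0128)² = 0.000164
  y term: (2×0.0930)² = 0.0346
Total = 0.0366. Share from w = 0.00186/0.0366 = 0.0507.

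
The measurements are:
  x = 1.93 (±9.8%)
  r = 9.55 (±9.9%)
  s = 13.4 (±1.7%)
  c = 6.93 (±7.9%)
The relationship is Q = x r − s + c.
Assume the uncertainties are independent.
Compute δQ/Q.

0.220

Let p = x·r = 18.4. δp/p = √((1·δx/x)² + (1·δr/r)²) = √(0.00960 + 0.00980) = 0.139, so δp = 2.57.
Q = p − s + c: δQ = √(δp² + δs² + δc²) = √(6.59 + 0.0519 + 0.300) = 2.64
Q = 12.0, so δQ/Q = 2.64/12.0 = 0.220.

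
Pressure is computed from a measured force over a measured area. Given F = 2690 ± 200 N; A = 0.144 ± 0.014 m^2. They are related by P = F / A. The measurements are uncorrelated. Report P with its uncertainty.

Since P is a product/quotient, work with relative uncertainties:
  (1·δF/F)² = (1×0.0743)² = 0.00553;  (-1·δA/A)² = (-1×0.0972)² = 0.00945
δP/P = √(0.0150) = 0.122
P = 18700 Pa, so δP = 0.122 × 18700 = 2290 Pa.

18700 ± 2290 Pa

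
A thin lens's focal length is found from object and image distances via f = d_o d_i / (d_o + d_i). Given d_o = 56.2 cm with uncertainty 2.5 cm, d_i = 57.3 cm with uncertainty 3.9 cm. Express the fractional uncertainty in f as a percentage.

4.05%

∂f/∂d_o = (d_i/(d_o+d_i))² = 0.255;  ∂f/∂d_i = (d_o/(d_o+d_i))² = 0.245
δf = √((∂f/∂d_o · δd_o)² + (∂f/∂d_i · δd_i)²) = √(0.406 + 0.914) = 1.15 cm
f = 28.4 cm, so δf/f = 1.15/28.4 = 0.0405.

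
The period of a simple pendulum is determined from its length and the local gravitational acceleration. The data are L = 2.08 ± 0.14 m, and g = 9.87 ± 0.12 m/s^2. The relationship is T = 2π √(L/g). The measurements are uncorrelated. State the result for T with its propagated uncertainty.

2.88 ± 0.0986 s

Relative error in a monomial: (δT/T)² = Σ (nᵢ · δxᵢ/xᵢ)².
  (½·δL/L)² = (0.5×0.0673)² = 0.00113;  (−½·δg/g)² = (-0.5×0.0122)² = 3.7e-05
δT/T = √(0.00117) = 0.0342
T = 2.88 s, so δT = 0.0342 × 2.88 = 0.0986 s.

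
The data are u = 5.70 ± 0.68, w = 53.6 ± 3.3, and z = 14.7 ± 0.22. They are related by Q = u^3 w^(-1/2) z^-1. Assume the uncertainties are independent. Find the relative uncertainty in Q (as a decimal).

Q is a product of powers, so relative uncertainties combine in quadrature:
  (3·δu/u)² = (3×0.119)² = 0.128;  (−½·δw/w)² = (-0.5×0.0616)² = 0.000948;  (-1·δz/z)² = (-1×0.0150)² = 0.000224
δQ/Q = √(0.129) = 0.360

0.360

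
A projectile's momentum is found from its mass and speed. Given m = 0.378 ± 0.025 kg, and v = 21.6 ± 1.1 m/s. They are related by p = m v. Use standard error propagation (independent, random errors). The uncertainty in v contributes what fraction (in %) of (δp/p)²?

(δp/p)² = (1·δm/m)² + (1·δv/v)²
  m term: (1×0.0661)² = 0.00437
  v term: (1×0.0509)² = 0.00259
Total = 0.00697. Share from v = 0.00259/0.00697 = 0.372.

37.2%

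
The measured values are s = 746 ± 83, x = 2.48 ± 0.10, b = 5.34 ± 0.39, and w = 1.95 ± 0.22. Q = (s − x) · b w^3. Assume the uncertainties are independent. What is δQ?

10700

Let u = s − x = 744. δu = √(δs² + δx²) = √(6890 + 0.0100) = 83.0, so δu/u = 0.112.
Q is then a monomial in u, b, w:
δQ/Q = √((δu/u)² + (1·δb/b)² + (3·δw/w)²) = √(0.0125 + 0.00533 + 0.115) = 0.364
Q = 29400, so δQ = 0.364 × 29400 = 10700.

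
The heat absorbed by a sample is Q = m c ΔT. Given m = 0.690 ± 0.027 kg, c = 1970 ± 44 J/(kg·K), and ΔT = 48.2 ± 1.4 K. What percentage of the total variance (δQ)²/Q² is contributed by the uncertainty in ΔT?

29.4%

(δQ/Q)² = (1·δm/m)² + (1·δc/c)² + (1·δΔT/ΔT)²
  m term: (1×0.0391)² = 0.00153
  c term: (1×0.0223)² = 0.000499
  ΔT term: (1×0.0290)² = 0.000844
Total = 0.00287. Share from ΔT = 0.000844/0.00287 = 0.294.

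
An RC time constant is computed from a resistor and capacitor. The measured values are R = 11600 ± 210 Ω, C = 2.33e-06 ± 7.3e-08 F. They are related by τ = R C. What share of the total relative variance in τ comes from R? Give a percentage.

25.0%

(δτ/τ)² = (1·δR/R)² + (1·δC/C)²
  R term: (1×0.0181)² = 0.000328
  C term: (1×0.0313)² = 0.000982
Total = 0.00131. Share from R = 0.000328/0.00131 = 0.250.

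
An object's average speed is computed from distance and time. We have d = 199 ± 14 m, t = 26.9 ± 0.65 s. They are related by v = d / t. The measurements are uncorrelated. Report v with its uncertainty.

7.40 ± 0.550 m/s

Since v is a product/quotient, work with relative uncertainties:
  (1·δd/d)² = (1×0.0704)² = 0.00495;  (-1·δt/t)² = (-1×0.0242)² = 0.000584
δv/v = √(0.00553) = 0.0744
v = 7.40 m/s, so δv = 0.0744 × 7.40 = 0.550 m/s.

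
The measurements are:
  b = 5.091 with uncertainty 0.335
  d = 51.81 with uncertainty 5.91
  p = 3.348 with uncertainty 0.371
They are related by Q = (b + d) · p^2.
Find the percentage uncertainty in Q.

Let u = b + d = 56.90. δu = √(δb² + δd²) = √(0.112 + 34.9) = 5.92, so δu/u = 0.104.
Q is then a monomial in u, p:
δQ/Q = √((δu/u)² + (2·δp/p)²) = √(0.0108 + 0.0491) = 0.245

24.5%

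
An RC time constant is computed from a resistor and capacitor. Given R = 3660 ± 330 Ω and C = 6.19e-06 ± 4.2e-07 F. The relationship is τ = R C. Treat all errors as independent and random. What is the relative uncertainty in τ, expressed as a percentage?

11.3%

Relative error in a monomial: (δτ/τ)² = Σ (nᵢ · δxᵢ/xᵢ)².
  (1·δR/R)² = (1×0.0902)² = 0.00813;  (1·δC/C)² = (1×0.0679)² = 0.00460
δτ/τ = √(0.0127) = 0.113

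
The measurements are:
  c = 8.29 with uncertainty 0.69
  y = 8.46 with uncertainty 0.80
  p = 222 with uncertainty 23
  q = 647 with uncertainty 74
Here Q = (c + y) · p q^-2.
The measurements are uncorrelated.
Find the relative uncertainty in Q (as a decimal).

Let u = c + y = 16.8. δu = √(δc² + δy²) = √(0.476 + 0.640) = 1.06, so δu/u = 0.0631.
Q is then a monomial in u, p, q:
δQ/Q = √((δu/u)² + (1·δp/p)² + (-2·δq/q)²) = √(0.00398 + 0.0107 + 0.0523) = 0.259

0.259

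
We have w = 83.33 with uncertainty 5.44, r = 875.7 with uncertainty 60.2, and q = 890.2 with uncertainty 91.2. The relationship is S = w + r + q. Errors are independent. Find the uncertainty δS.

109

Absolute uncertainties add in quadrature for a linear combination:
  (δw)² = 29.6;  (δr)² = 3620;  (δq)² = 8320
δS = √(12000) = 109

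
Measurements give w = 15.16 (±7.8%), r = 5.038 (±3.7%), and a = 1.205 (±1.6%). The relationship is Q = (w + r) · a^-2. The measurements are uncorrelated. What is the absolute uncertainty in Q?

Let u = w + r = 20.20. δu = √(δw² + δr²) = √(1.40 + 0.0347) = 1.20, so δu/u = 0.0593.
Q is then a monomial in u, a:
δQ/Q = √((δu/u)² + (-2·δa/a)²) = √(0.00351 + 0.00102) = 0.0674
Q = 13.91, so δQ = 0.0674 × 13.91 = 0.937.

0.937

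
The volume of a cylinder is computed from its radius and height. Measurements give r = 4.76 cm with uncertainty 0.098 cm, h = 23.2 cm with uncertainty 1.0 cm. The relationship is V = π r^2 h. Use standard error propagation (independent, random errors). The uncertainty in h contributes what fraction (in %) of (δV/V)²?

(δV/V)² = (2·δr/r)² + (1·δh/h)²
  r term: (2×0.0206)² = 0.00170
  h term: (1×0.0431)² = 0.00186
Total = 0.00355. Share from h = 0.00186/0.00355 = 0.523.

52.3%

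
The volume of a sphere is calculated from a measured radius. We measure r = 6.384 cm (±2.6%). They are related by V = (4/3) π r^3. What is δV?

85.0 cm^3

For a monomial V ∝ r^3, fractional errors add in quadrature:
  (3·δr/r)² = (3×0.0260)² = 0.00608
δV/V = √(0.00608) = 0.0780
V = 1090 cm^3, so δV = 0.0780 × 1090 = 85.0 cm^3.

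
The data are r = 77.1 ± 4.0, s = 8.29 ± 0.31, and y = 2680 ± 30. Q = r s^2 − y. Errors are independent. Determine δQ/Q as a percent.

18.5%

Let p = r·s^2 = 5300. δp/p = √((1·δr/r)² + (2·δs/s)²) = √(0.00269 + 0.00559) = 0.0910, so δp = 482.
Q = p − y: δQ = √(δp² + δy²) = √(2.33e+05 + 900) = 483
Q = 2620, so δQ/Q = 483/2620 = 0.185.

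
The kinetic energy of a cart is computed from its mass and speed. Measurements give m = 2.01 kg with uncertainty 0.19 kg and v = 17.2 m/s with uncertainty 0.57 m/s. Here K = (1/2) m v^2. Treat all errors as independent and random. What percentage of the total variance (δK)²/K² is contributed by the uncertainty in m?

(δK/K)² = (1·δm/m)² + (2·δv/v)²
  m term: (1×0.0945)² = 0.00894
  v term: (2×0.0331)² = 0.00439
Total = 0.0133. Share from m = 0.00894/0.0133 = 0.670.

67.0%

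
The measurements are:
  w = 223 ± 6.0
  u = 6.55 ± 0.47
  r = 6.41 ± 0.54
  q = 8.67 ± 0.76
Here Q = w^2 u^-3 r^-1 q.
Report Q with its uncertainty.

239 ± 60.6

Q is a product of powers, so relative uncertainties combine in quadrature:
  (2·δw/w)² = (2×0.0269)² = 0.00290;  (-3·δu/u)² = (-3×0.0718)² = 0.0463;  (-1·δr/r)² = (-1×0.0842)² = 0.00710;  (1·δq/q)² = (1×0.0877)² = 0.00768
δQ/Q = √(0.0640) = 0.253
Q = 239, so δQ = 0.253 × 239 = 60.6.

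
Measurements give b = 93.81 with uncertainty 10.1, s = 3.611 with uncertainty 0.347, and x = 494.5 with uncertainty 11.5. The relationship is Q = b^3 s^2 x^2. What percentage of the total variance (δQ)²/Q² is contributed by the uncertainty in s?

(δQ/Q)² = (3·δb/b)² + (2·δs/s)² + (2·δx/x)²
  b term: (3×0.108)² = 0.104
  s term: (2×0.0961)² = 0.0369
  x term: (2×0.0233)² = 0.00216
Total = 0.143. Share from s = 0.0369/0.143 = 0.258.

25.8%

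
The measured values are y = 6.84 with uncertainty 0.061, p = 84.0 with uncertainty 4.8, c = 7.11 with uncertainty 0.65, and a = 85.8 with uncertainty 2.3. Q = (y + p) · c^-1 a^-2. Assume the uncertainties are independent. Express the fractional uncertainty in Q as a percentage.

11.8%

Let u = y + p = 90.8. δu = √(δy² + δp²) = √(0.00372 + 23.0) = 4.80, so δu/u = 0.0528.
Q is then a monomial in u, c, a:
δQ/Q = √((δu/u)² + (-1·δc/c)² + (-2·δa/a)²) = √(0.00279 + 0.00836 + 0.00287) = 0.118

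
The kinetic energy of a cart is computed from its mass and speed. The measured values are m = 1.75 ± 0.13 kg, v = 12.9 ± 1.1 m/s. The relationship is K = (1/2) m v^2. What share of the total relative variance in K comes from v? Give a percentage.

(δK/K)² = (1·δm/m)² + (2·δv/v)²
  m term: (1×0.0743)² = 0.00552
  v term: (2×0.0853)² = 0.0291
Total = 0.0346. Share from v = 0.0291/0.0346 = 0.841.

84.1%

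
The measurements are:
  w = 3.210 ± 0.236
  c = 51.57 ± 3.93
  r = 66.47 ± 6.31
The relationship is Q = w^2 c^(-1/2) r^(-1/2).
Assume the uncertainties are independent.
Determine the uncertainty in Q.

Relative error in a monomial: (δQ/Q)² = Σ (nᵢ · δxᵢ/xᵢ)².
  (2·δw/w)² = (2×0.0735)² = 0.0216;  (−½·δc/c)² = (-0.5×0.0762)² = 0.00145;  (−½·δr/r)² = (-0.5×0.0949)² = 0.00225
δQ/Q = √(0.0253) = 0.159
Q = 0.1760, so δQ = 0.159 × 0.1760 = 0.0280.

0.0280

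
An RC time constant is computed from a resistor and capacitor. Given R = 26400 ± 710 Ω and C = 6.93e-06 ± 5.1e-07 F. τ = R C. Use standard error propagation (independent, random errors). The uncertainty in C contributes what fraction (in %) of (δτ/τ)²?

(δτ/τ)² = (1·δR/R)² + (1·δC/C)²
  R term: (1×0.0269)² = 0.000723
  C term: (1×0.0736)² = 0.00542
Total = 0.00614. Share from C = 0.00542/0.00614 = 0.882.

88.2%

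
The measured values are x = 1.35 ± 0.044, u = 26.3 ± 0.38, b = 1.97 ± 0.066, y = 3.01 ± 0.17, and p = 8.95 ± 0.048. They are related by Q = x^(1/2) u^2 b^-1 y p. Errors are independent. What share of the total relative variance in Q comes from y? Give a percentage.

58.6%

(δQ/Q)² = (½·δx/x)² + (2·δu/u)² + (-1·δb/b)² + (1·δy/y)² + (1·δp/p)²
  x term: (0.5×0.0326)² = 0.000266
  u term: (2×0.0144)² = 0.000835
  b term: (-1×0.0335)² = 0.00112
  y term: (1×0.0565)² = 0.00319
  p term: (1×0.00536)² = 2.88e-05
Total = 0.00544. Share from y = 0.00319/0.00544 = 0.586.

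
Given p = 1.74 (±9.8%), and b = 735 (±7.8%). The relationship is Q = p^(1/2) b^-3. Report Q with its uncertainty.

Q is a product of powers, so relative uncertainties combine in quadrature:
  (½·δp/p)² = (0.5×0.0980)² = 0.00240;  (-3·δb/b)² = (-3×0.0780)² = 0.0548
δQ/Q = √(0.0572) = 0.239
Q = 3.32e-09, so δQ = 0.239 × 3.32e-09 = 7.94e-10.

(3.32 ± 0.794) × 10^-9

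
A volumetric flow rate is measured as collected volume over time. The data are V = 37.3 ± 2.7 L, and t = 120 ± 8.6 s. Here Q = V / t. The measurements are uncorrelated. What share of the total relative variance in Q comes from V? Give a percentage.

50.5%

(δQ/Q)² = (1·δV/V)² + (-1·δt/t)²
  V term: (1×0.0724)² = 0.00524
  t term: (-1×0.0717)² = 0.00514
Total = 0.0104. Share from V = 0.00524/0.0104 = 0.505.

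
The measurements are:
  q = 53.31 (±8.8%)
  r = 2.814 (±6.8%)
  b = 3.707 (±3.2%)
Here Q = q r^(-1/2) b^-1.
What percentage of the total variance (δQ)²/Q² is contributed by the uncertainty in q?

78.0%

(δQ/Q)² = (1·δq/q)² + (−½·δr/r)² + (-1·δb/b)²
  q term: (1×0.0880)² = 0.00774
  r term: (-0.5×0.0680)² = 0.00116
  b term: (-1×0.0320)² = 0.00102
Total = 0.00992. Share from q = 0.00774/0.00992 = 0.780.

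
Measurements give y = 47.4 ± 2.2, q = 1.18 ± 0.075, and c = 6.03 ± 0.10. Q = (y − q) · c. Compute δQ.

14.1

Let u = y − q = 46.2. δu = √(δy² + δq²) = √(4.84 + 0.00562) = 2.20, so δu/u = 0.0476.
Q is then a monomial in u, c:
δQ/Q = √((δu/u)² + (1·δc/c)²) = √(0.00227 + 0.000275) = 0.0504
Q = 279, so δQ = 0.0504 × 279 = 14.1.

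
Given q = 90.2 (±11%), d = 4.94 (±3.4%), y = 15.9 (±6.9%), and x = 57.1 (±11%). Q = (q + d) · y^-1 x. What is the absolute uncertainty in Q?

Let u = q + d = 95.1. δu = √(δq² + δd²) = √(98.4 + 0.0282) = 9.92, so δu/u = 0.104.
Q is then a monomial in u, y, x:
δQ/Q = √((δu/u)² + (-1·δy/y)² + (1·δx/x)²) = √(0.0109 + 0.00476 + 0.0121) = 0.167
Q = 342, so δQ = 0.167 × 342 = 56.9.

56.9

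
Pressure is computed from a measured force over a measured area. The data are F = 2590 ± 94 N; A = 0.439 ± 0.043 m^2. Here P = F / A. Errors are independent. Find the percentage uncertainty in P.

P is a product of powers, so relative uncertainties combine in quadrature:
  (1·δF/F)² = (1×0.0363)² = 0.00132;  (-1·δA/A)² = (-1×0.0979)² = 0.00959
δP/P = √(0.0109) = 0.104

10.4%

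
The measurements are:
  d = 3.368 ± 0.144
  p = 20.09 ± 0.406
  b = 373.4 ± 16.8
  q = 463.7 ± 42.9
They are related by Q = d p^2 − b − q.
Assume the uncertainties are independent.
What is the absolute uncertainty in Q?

Let w = d·p^2 = 1359. δw/w = √((1·δd/d)² + (2·δp/p)²) = √(0.00183 + 0.00163) = 0.0588, so δw = 80.0.
Q = w − b − q: δQ = √(δw² + δb² + δq²) = √(6400 + 282 + 1840) = 92.3

92.3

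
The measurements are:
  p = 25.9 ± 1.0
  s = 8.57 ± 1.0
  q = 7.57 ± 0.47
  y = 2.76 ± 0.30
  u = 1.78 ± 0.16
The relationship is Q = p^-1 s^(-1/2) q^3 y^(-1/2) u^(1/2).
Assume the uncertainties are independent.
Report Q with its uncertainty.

Q is a product of powers, so relative uncertainties combine in quadrature:
  (-1·δp/p)² = (-1×0.0386)² = 0.00149;  (−½·δs/s)² = (-0.5×0.117)² = 0.00340;  (3·δq/q)² = (3×0.0621)² = 0.0347;  (−½·δy/y)² = (-0.5×0.109)² = 0.00295;  (½·δu/u)² = (0.5×0.0899)² = 0.00202
δQ/Q = √(0.0446) = 0.211
Q = 4.59, so δQ = 0.211 × 4.59 = 0.970.

4.59 ± 0.970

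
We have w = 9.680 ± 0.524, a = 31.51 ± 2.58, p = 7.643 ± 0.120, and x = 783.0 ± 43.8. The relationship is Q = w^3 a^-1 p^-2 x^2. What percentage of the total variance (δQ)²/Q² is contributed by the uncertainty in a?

14.4%

(δQ/Q)² = (3·δw/w)² + (-1·δa/a)² + (-2·δp/p)² + (2·δx/x)²
  w term: (3×0.0541)² = 0.0264
  a term: (-1×0.0819)² = 0.00670
  p term: (-2×0.0157)² = 0.000986
  x term: (2×0.0559)² = 0.0125
Total = 0.0466. Share from a = 0.00670/0.0466 = 0.144.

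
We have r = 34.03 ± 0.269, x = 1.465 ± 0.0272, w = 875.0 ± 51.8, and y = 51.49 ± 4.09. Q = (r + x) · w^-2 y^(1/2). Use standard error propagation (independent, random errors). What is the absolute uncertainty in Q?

Let u = r + x = 35.50. δu = √(δr² + δx²) = √(0.0724 + 0.000740) = 0.270, so δu/u = 0.00762.
Q is then a monomial in u, w, y:
δQ/Q = √((δu/u)² + (-2·δw/w)² + (½·δy/y)²) = √(5.8e-05 + 0.0140 + 0.00158) = 0.125
Q = 0.0003327, so δQ = 0.125 × 0.0003327 = 4.16e-05.

4.16e-05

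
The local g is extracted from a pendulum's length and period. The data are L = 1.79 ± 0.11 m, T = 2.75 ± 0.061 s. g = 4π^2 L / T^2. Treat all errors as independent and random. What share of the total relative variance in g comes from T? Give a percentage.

(δg/g)² = (1·δL/L)² + (-2·δT/T)²
  L term: (1×0.0615)² = 0.00378
  T term: (-2×0.0222)² = 0.00197
Total = 0.00574. Share from T = 0.00197/0.00574 = 0.343.

34.3%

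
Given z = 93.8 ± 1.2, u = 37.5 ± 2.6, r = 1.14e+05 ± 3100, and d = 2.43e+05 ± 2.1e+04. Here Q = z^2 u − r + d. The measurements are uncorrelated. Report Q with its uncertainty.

(4.59 ± 0.323) × 10^5

Let p = z^2·u = 3.3e+05. δp/p = √((2·δz/z)² + (1·δu/u)²) = √(0.000655 + 0.00481) = 0.0739, so δp = 24400.
Q = p − r + d: δQ = √(δp² + δr² + δd²) = √(5.95e+08 + 9.61e+06 + 4.41e+08) = 32300
Q = 4.59e+05.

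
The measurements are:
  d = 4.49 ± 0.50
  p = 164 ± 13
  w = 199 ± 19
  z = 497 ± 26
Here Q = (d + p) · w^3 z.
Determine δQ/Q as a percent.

Let u = d + p = 168. δu = √(δd² + δp²) = √(0.250 + 169) = 13.0, so δu/u = 0.0772.
Q is then a monomial in u, w, z:
δQ/Q = √((δu/u)² + (3·δw/w)² + (1·δz/z)²) = √(0.00596 + 0.0820 + 0.00274) = 0.301

30.1%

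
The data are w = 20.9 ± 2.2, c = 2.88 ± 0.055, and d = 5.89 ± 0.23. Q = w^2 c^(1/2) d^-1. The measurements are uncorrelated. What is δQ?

Relative error in a monomial: (δQ/Q)² = Σ (nᵢ · δxᵢ/xᵢ)².
  (2·δw/w)² = (2×0.105)² = 0.0443;  (½·δc/c)² = (0.5×0.0191)² = 9.12e-05;  (-1·δd/d)² = (-1×0.0390)² = 0.00152
δQ/Q = √(0.0459) = 0.214
Q = 126, so δQ = 0.214 × 126 = 27.0.

27.0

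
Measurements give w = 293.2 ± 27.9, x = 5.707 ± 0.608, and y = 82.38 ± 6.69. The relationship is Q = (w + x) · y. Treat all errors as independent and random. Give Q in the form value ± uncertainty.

24620 ± 3050

Let u = w + x = 298.9. δu = √(δw² + δx²) = √(778 + 0.370) = 27.9, so δu/u = 0.0934.
Q is then a monomial in u, y:
δQ/Q = √((δu/u)² + (1·δy/y)²) = √(0.00872 + 0.00659) = 0.124
Q = 24620, so δQ = 0.124 × 24620 = 3050.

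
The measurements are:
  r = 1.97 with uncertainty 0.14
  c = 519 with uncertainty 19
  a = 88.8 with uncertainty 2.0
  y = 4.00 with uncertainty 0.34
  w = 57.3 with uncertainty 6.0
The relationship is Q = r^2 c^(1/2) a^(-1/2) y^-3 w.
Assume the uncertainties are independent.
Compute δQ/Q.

For a monomial Q ∝ r^2, c^(1/2), a^(-1/2), y^-3, w, fractional errors add in quadrature:
  (2·δr/r)² = (2×0.0711)² = 0.0202;  (½·δc/c)² = (0.5×0.0366)² = 0.000335;  (−½·δa/a)² = (-0.5×0.0225)² = 0.000127;  (-3·δy/y)² = (-3×0.0850)² = 0.0650;  (1·δw/w)² = (1×0.105)² = 0.0110
δQ/Q = √(0.0967) = 0.311

0.311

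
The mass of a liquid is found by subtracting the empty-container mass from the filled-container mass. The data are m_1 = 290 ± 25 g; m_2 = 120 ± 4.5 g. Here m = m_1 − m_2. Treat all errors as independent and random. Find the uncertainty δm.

25.4 g

For a sum/difference, combine absolute errors in quadrature:
  (δm_1)² = 625;  (δm_2)² = 20.2
δm = √(645) = 25.4 g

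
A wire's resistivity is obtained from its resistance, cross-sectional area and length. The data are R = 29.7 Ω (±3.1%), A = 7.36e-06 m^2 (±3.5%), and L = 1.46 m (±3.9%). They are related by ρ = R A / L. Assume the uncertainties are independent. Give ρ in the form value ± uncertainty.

For a monomial ρ ∝ R, A, L^-1, fractional errors add in quadrature:
  (1·δR/R)² = (1×0.0310)² = 0.000961;  (1·δA/A)² = (1×0.0350)² = 0.00123;  (-1·δL/L)² = (-1×0.0390)² = 0.00152
δρ/ρ = √(0.00371) = 0.0609
ρ = 0.000150 Ω·m, so δρ = 0.0609 × 0.000150 = 9.12e-06 Ω·m.

(1.50 ± 0.0912) × 10^-4 Ω·m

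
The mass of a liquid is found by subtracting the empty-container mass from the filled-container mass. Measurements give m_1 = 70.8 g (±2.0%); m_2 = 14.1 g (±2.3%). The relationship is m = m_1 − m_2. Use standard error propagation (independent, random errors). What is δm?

1.45 g

m is a linear combination, so absolute uncertainties add in quadrature:
  (δm_1)² = 2.01;  (δm_2)² = 0.105
δm = √(2.11) = 1.45 g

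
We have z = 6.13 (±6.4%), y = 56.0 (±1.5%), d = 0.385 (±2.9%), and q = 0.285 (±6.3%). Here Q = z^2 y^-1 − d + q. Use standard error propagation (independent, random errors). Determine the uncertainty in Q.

0.0890

Let p = z^2·y^-1 = 0.671. δp/p = √((2·δz/z)² + (-1·δy/y)²) = √(0.0164 + 0.000225) = 0.129, so δp = 0.0865.
Q = p − d + q: δQ = √(δp² + δd² + δq²) = √(0.00748 + 0.000125 + 0.000322) = 0.0890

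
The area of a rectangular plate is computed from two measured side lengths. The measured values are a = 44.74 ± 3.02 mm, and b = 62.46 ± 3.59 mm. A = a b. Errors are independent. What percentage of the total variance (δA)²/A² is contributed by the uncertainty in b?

42.0%

(δA/A)² = (1·δa/a)² + (1·δb/b)²
  a term: (1×0.0675)² = 0.00456
  b term: (1×0.0575)² = 0.00330
Total = 0.00786. Share from b = 0.00330/0.00786 = 0.420.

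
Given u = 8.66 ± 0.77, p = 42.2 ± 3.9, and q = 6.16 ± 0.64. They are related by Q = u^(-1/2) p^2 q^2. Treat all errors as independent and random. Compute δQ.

6470

For a monomial Q ∝ u^(-1/2), p^2, q^2, fractional errors add in quadrature:
  (−½·δu/u)² = (-0.5×0.0889)² = 0.00198;  (2·δp/p)² = (2×0.0924)² = 0.0342;  (2·δq/q)² = (2×0.104)² = 0.0432
δQ/Q = √(0.0793) = 0.282
Q = 23000, so δQ = 0.282 × 23000 = 6470.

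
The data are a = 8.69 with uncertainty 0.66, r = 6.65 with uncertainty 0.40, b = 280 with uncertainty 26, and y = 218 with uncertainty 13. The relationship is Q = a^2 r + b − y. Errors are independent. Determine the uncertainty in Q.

87.0

Let p = a^2·r = 502. δp/p = √((2·δa/a)² + (1·δr/r)²) = √(0.0231 + 0.00362) = 0.163, so δp = 82.0.
Q = p + b − y: δQ = √(δp² + δb² + δy²) = √(6730 + 676 + 169) = 87.0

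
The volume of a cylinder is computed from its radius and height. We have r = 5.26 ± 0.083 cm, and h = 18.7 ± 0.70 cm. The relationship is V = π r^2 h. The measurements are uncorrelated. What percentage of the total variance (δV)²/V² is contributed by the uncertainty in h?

(δV/V)² = (2·δr/r)² + (1·δh/h)²
  r term: (2×0.0158)² = 0.000996
  h term: (1×0.0374)² = 0.00140
Total = 0.00240. Share from h = 0.00140/0.00240 = 0.585.

58.5%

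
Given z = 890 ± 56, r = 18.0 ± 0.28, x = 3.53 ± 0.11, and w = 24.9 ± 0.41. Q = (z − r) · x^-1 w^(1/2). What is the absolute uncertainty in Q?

88.6

Let u = z − r = 872. δu = √(δz² + δr²) = √(3140 + 0.0784) = 56.0, so δu/u = 0.0642.
Q is then a monomial in u, x, w:
δQ/Q = √((δu/u)² + (-1·δx/x)² + (½·δw/w)²) = √(0.00412 + 0.000971 + 6.78e-05) = 0.0719
Q = 1230, so δQ = 0.0719 × 1230 = 88.6.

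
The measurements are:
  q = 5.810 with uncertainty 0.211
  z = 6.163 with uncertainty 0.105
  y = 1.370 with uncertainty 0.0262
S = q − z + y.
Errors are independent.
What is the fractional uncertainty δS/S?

0.233

For a sum/difference, combine absolute errors in quadrature:
  (δq)² = 0.0445;  (δz)² = 0.0110;  (δy)² = 0.000686
δS = √(0.0562) = 0.237
S = 1.017, so δS/S = 0.237/1.017 = 0.233.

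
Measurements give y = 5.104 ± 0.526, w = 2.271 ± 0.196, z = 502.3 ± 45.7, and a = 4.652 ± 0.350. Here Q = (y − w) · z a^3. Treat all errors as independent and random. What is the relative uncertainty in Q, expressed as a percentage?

31.4%

Let u = y − w = 2.833. δu = √(δy² + δw²) = √(0.277 + 0.0384) = 0.561, so δu/u = 0.198.
Q is then a monomial in u, z, a:
δQ/Q = √((δu/u)² + (1·δz/z)² + (3·δa/a)²) = √(0.0393 + 0.00828 + 0.0509) = 0.314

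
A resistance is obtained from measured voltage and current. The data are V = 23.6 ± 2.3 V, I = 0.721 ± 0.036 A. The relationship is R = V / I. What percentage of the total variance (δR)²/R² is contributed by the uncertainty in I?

(δR/R)² = (1·δV/V)² + (-1·δI/I)²
  V term: (1×0.0975)² = 0.00950
  I term: (-1×0.0499)² = 0.00249
Total = 0.0120. Share from I = 0.00249/0.0120 = 0.208.

20.8%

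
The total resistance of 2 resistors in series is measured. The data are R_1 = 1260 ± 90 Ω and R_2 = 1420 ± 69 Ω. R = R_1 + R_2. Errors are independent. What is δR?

Each term contributes (cᵢ δxᵢ)² to (δR)²:
  (δR_1)² = 8100;  (δR_2)² = 4760
δR = √(12900) = 113 Ω

113 Ω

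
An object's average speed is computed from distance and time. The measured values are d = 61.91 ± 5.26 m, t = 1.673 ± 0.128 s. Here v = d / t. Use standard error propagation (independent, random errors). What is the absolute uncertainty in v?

Each factor contributes (exponent × relative error)² to (δv/v)²:
  (1·δd/d)² = (1×0.0850)² = 0.00722;  (-1·δt/t)² = (-1×0.0765)² = 0.00585
δv/v = √(0.0131) = 0.114
v = 37.01 m/s, so δv = 0.114 × 37.01 = 4.23 m/s.

4.23 m/s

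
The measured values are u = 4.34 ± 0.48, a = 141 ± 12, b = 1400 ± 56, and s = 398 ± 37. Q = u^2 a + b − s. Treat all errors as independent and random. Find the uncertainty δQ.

633

Let p = u^2·a = 2660. δp/p = √((2·δu/u)² + (1·δa/a)²) = √(0.0489 + 0.00724) = 0.237, so δp = 629.
Q = p + b − s: δQ = √(δp² + δb² + δs²) = √(3.96e+05 + 3140 + 1370) = 633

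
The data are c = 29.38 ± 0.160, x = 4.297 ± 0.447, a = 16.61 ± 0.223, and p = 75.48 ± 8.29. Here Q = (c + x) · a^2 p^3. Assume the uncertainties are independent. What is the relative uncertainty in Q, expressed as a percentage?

33.1%

Let u = c + x = 33.68. δu = √(δc² + δx²) = √(0.0256 + 0.200) = 0.475, so δu/u = 0.0141.
Q is then a monomial in u, a, p:
δQ/Q = √((δu/u)² + (2·δa/a)² + (3·δp/p)²) = √(0.000199 + 0.000721 + 0.109) = 0.331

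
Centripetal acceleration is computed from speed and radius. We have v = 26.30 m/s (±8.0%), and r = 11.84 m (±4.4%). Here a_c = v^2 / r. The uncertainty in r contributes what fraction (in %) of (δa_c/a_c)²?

(δa_c/a_c)² = (2·δv/v)² + (-1·δr/r)²
  v term: (2×0.0800)² = 0.0256
  r term: (-1×0.0440)² = 0.00194
Total = 0.0275. Share from r = 0.00194/0.0275 = 0.0703.

7.03%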